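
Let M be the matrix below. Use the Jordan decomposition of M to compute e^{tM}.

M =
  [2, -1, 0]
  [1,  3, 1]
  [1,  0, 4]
e^{tM} =
  [-t*exp(3*t) + exp(3*t), t^2*exp(3*t)/2 - t*exp(3*t), -t^2*exp(3*t)/2]
  [t*exp(3*t), -t^2*exp(3*t)/2 + exp(3*t), t^2*exp(3*t)/2 + t*exp(3*t)]
  [t*exp(3*t), -t^2*exp(3*t)/2, t^2*exp(3*t)/2 + t*exp(3*t) + exp(3*t)]

Strategy: write M = P · J · P⁻¹ where J is a Jordan canonical form, so e^{tM} = P · e^{tJ} · P⁻¹, and e^{tJ} can be computed block-by-block.

M has Jordan form
J =
  [3, 1, 0]
  [0, 3, 1]
  [0, 0, 3]
(up to reordering of blocks).

Per-block formulas:
  For a 3×3 Jordan block J_3(3): exp(t · J_3(3)) = e^(3t)·(I + t·N + (t^2/2)·N^2), where N is the 3×3 nilpotent shift.

After assembling e^{tJ} and conjugating by P, we get:

e^{tM} =
  [-t*exp(3*t) + exp(3*t), t^2*exp(3*t)/2 - t*exp(3*t), -t^2*exp(3*t)/2]
  [t*exp(3*t), -t^2*exp(3*t)/2 + exp(3*t), t^2*exp(3*t)/2 + t*exp(3*t)]
  [t*exp(3*t), -t^2*exp(3*t)/2, t^2*exp(3*t)/2 + t*exp(3*t) + exp(3*t)]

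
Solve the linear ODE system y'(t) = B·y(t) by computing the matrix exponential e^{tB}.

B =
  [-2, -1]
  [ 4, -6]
e^{tB} =
  [2*t*exp(-4*t) + exp(-4*t), -t*exp(-4*t)]
  [4*t*exp(-4*t), -2*t*exp(-4*t) + exp(-4*t)]

Strategy: write B = P · J · P⁻¹ where J is a Jordan canonical form, so e^{tB} = P · e^{tJ} · P⁻¹, and e^{tJ} can be computed block-by-block.

B has Jordan form
J =
  [-4,  1]
  [ 0, -4]
(up to reordering of blocks).

Per-block formulas:
  For a 2×2 Jordan block J_2(-4): exp(t · J_2(-4)) = e^(-4t)·(I + t·N), where N is the 2×2 nilpotent shift.

After assembling e^{tJ} and conjugating by P, we get:

e^{tB} =
  [2*t*exp(-4*t) + exp(-4*t), -t*exp(-4*t)]
  [4*t*exp(-4*t), -2*t*exp(-4*t) + exp(-4*t)]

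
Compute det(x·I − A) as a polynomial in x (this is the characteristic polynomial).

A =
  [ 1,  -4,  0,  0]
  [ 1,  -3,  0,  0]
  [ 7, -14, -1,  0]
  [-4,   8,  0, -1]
x^4 + 4*x^3 + 6*x^2 + 4*x + 1

Expanding det(x·I − A) (e.g. by cofactor expansion or by noting that A is similar to its Jordan form J, which has the same characteristic polynomial as A) gives
  χ_A(x) = x^4 + 4*x^3 + 6*x^2 + 4*x + 1
which factors as (x + 1)^4. The eigenvalues (with algebraic multiplicities) are λ = -1 with multiplicity 4.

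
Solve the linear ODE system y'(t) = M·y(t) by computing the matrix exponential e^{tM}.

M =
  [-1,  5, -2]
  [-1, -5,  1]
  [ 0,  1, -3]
e^{tM} =
  [-t^2*exp(-3*t)/2 + 2*t*exp(-3*t) + exp(-3*t), -t^2*exp(-3*t) + 5*t*exp(-3*t), t^2*exp(-3*t)/2 - 2*t*exp(-3*t)]
  [-t*exp(-3*t), -2*t*exp(-3*t) + exp(-3*t), t*exp(-3*t)]
  [-t^2*exp(-3*t)/2, -t^2*exp(-3*t) + t*exp(-3*t), t^2*exp(-3*t)/2 + exp(-3*t)]

Strategy: write M = P · J · P⁻¹ where J is a Jordan canonical form, so e^{tM} = P · e^{tJ} · P⁻¹, and e^{tJ} can be computed block-by-block.

M has Jordan form
J =
  [-3,  1,  0]
  [ 0, -3,  1]
  [ 0,  0, -3]
(up to reordering of blocks).

Per-block formulas:
  For a 3×3 Jordan block J_3(-3): exp(t · J_3(-3)) = e^(-3t)·(I + t·N + (t^2/2)·N^2), where N is the 3×3 nilpotent shift.

After assembling e^{tJ} and conjugating by P, we get:

e^{tM} =
  [-t^2*exp(-3*t)/2 + 2*t*exp(-3*t) + exp(-3*t), -t^2*exp(-3*t) + 5*t*exp(-3*t), t^2*exp(-3*t)/2 - 2*t*exp(-3*t)]
  [-t*exp(-3*t), -2*t*exp(-3*t) + exp(-3*t), t*exp(-3*t)]
  [-t^2*exp(-3*t)/2, -t^2*exp(-3*t) + t*exp(-3*t), t^2*exp(-3*t)/2 + exp(-3*t)]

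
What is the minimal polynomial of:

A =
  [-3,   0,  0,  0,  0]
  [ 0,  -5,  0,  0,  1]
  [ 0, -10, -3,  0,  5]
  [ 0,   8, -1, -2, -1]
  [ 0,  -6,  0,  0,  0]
x^2 + 5*x + 6

The characteristic polynomial is χ_A(x) = (x + 2)^2*(x + 3)^3, so the eigenvalues are known. The minimal polynomial is
  m_A(x) = Π_λ (x − λ)^{k_λ}
where k_λ is the size of the *largest* Jordan block for λ (equivalently, the smallest k with (A − λI)^k v = 0 for every generalised eigenvector v of λ).

  λ = -3: largest Jordan block has size 1, contributing (x + 3)
  λ = -2: largest Jordan block has size 1, contributing (x + 2)

So m_A(x) = (x + 2)*(x + 3) = x^2 + 5*x + 6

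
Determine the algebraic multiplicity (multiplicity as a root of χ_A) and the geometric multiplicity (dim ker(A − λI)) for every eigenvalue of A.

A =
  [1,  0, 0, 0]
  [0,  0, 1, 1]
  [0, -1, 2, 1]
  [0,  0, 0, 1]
λ = 1: alg = 4, geom = 3

Step 1 — factor the characteristic polynomial to read off the algebraic multiplicities:
  χ_A(x) = (x - 1)^4

Step 2 — compute geometric multiplicities via the rank-nullity identity g(λ) = n − rank(A − λI):
  rank(A − (1)·I) = 1, so dim ker(A − (1)·I) = n − 1 = 3

Summary:
  λ = 1: algebraic multiplicity = 4, geometric multiplicity = 3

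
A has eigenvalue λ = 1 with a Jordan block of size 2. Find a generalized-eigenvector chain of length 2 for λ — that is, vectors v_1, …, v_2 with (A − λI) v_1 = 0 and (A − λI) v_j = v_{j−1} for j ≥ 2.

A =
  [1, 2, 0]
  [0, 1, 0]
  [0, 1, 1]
A Jordan chain for λ = 1 of length 2:
v_1 = (2, 0, 1)ᵀ
v_2 = (0, 1, 0)ᵀ

Let N = A − (1)·I. We want v_2 with N^2 v_2 = 0 but N^1 v_2 ≠ 0; then v_{j-1} := N · v_j for j = 2, …, 2.

Pick v_2 = (0, 1, 0)ᵀ.
Then v_1 = N · v_2 = (2, 0, 1)ᵀ.

Sanity check: (A − (1)·I) v_1 = (0, 0, 0)ᵀ = 0. ✓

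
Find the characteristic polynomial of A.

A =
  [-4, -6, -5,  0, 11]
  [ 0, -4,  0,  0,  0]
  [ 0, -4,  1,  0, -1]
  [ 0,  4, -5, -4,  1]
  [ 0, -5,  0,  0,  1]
x^5 + 10*x^4 + 25*x^3 - 20*x^2 - 80*x + 64

Expanding det(x·I − A) (e.g. by cofactor expansion or by noting that A is similar to its Jordan form J, which has the same characteristic polynomial as A) gives
  χ_A(x) = x^5 + 10*x^4 + 25*x^3 - 20*x^2 - 80*x + 64
which factors as (x - 1)^2*(x + 4)^3. The eigenvalues (with algebraic multiplicities) are λ = -4 with multiplicity 3, λ = 1 with multiplicity 2.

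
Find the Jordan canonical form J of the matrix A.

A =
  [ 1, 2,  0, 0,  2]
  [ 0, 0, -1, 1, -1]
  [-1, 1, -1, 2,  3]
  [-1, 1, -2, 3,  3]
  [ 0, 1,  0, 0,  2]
J_3(1) ⊕ J_2(1)

The characteristic polynomial is
  det(x·I − A) = x^5 - 5*x^4 + 10*x^3 - 10*x^2 + 5*x - 1 = (x - 1)^5

Eigenvalues and multiplicities (the geometric multiplicity of λ is n − rank(A − λI), which equals the number of Jordan blocks for λ):
  λ = 1: algebraic multiplicity = 5, geometric multiplicity = 2

Determining the block sizes for each eigenvalue:
  λ = 1: with am = 5 and gm = 2, the partition is not yet determined (e.g. several partitions of 5 into 2 parts exist). Let N = A − (1)·I. Computing rank(N^1) = 3, rank(N^2) = 1, rank(N^3) = 0; the number of blocks of size ≥ j is rank(N^{j−1}) − rank(N^j), giving [2, 2, 1]. So we have 1 block(s) of size 3, 1 block(s) of size 2 → block sizes [3, 2]

Assembling the blocks gives a Jordan form
J =
  [1, 1, 0, 0, 0]
  [0, 1, 1, 0, 0]
  [0, 0, 1, 0, 0]
  [0, 0, 0, 1, 1]
  [0, 0, 0, 0, 1]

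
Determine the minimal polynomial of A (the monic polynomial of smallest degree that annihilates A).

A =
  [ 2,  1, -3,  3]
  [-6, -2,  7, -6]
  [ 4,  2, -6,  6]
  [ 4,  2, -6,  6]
x^3

The characteristic polynomial is χ_A(x) = x^4, so the eigenvalues are known. The minimal polynomial is
  m_A(x) = Π_λ (x − λ)^{k_λ}
where k_λ is the size of the *largest* Jordan block for λ (equivalently, the smallest k with (A − λI)^k v = 0 for every generalised eigenvector v of λ).

  λ = 0: largest Jordan block has size 3, contributing (x − 0)^3

So m_A(x) = x^3 = x^3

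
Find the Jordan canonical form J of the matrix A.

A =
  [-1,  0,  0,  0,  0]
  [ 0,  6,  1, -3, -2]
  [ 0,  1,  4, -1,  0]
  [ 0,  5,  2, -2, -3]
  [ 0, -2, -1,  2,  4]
J_1(-1) ⊕ J_3(3) ⊕ J_1(3)

The characteristic polynomial is
  det(x·I − A) = x^5 - 11*x^4 + 42*x^3 - 54*x^2 - 27*x + 81 = (x - 3)^4*(x + 1)

Eigenvalues and multiplicities (the geometric multiplicity of λ is n − rank(A − λI), which equals the number of Jordan blocks for λ):
  λ = -1: algebraic multiplicity = 1, geometric multiplicity = 1
  λ = 3: algebraic multiplicity = 4, geometric multiplicity = 2

Determining the block sizes for each eigenvalue:
  λ = -1: one block (gm = 1), so the single block has size am = 1 → block sizes [1]
  λ = 3: with am = 4 and gm = 2, the partition is not yet determined (e.g. several partitions of 4 into 2 parts exist). Let N = A − (3)·I. Computing rank(N^1) = 3, rank(N^2) = 2, rank(N^3) = 1; the number of blocks of size ≥ j is rank(N^{j−1}) − rank(N^j), giving [2, 1, 1]. So we have 1 block(s) of size 3, 1 block(s) of size 1 → block sizes [3, 1]

Assembling the blocks gives a Jordan form
J =
  [-1, 0, 0, 0, 0]
  [ 0, 3, 1, 0, 0]
  [ 0, 0, 3, 1, 0]
  [ 0, 0, 0, 3, 0]
  [ 0, 0, 0, 0, 3]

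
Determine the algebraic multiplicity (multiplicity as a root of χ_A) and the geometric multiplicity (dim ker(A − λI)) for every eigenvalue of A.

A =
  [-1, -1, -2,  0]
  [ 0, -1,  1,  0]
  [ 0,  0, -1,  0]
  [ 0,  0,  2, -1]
λ = -1: alg = 4, geom = 2

Step 1 — factor the characteristic polynomial to read off the algebraic multiplicities:
  χ_A(x) = (x + 1)^4

Step 2 — compute geometric multiplicities via the rank-nullity identity g(λ) = n − rank(A − λI):
  rank(A − (-1)·I) = 2, so dim ker(A − (-1)·I) = n − 2 = 2

Summary:
  λ = -1: algebraic multiplicity = 4, geometric multiplicity = 2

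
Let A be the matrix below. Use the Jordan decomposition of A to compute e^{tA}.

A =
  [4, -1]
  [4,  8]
e^{tA} =
  [-2*t*exp(6*t) + exp(6*t), -t*exp(6*t)]
  [4*t*exp(6*t), 2*t*exp(6*t) + exp(6*t)]

Strategy: write A = P · J · P⁻¹ where J is a Jordan canonical form, so e^{tA} = P · e^{tJ} · P⁻¹, and e^{tJ} can be computed block-by-block.

A has Jordan form
J =
  [6, 1]
  [0, 6]
(up to reordering of blocks).

Per-block formulas:
  For a 2×2 Jordan block J_2(6): exp(t · J_2(6)) = e^(6t)·(I + t·N), where N is the 2×2 nilpotent shift.

After assembling e^{tJ} and conjugating by P, we get:

e^{tA} =
  [-2*t*exp(6*t) + exp(6*t), -t*exp(6*t)]
  [4*t*exp(6*t), 2*t*exp(6*t) + exp(6*t)]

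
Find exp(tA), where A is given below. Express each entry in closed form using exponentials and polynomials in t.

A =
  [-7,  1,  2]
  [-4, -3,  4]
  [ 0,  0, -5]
e^{tA} =
  [-2*t*exp(-5*t) + exp(-5*t), t*exp(-5*t), 2*t*exp(-5*t)]
  [-4*t*exp(-5*t), 2*t*exp(-5*t) + exp(-5*t), 4*t*exp(-5*t)]
  [0, 0, exp(-5*t)]

Strategy: write A = P · J · P⁻¹ where J is a Jordan canonical form, so e^{tA} = P · e^{tJ} · P⁻¹, and e^{tJ} can be computed block-by-block.

A has Jordan form
J =
  [-5,  1,  0]
  [ 0, -5,  0]
  [ 0,  0, -5]
(up to reordering of blocks).

Per-block formulas:
  For a 2×2 Jordan block J_2(-5): exp(t · J_2(-5)) = e^(-5t)·(I + t·N), where N is the 2×2 nilpotent shift.
  For a 1×1 block at λ = -5: exp(t · [-5]) = [e^(-5t)].

After assembling e^{tJ} and conjugating by P, we get:

e^{tA} =
  [-2*t*exp(-5*t) + exp(-5*t), t*exp(-5*t), 2*t*exp(-5*t)]
  [-4*t*exp(-5*t), 2*t*exp(-5*t) + exp(-5*t), 4*t*exp(-5*t)]
  [0, 0, exp(-5*t)]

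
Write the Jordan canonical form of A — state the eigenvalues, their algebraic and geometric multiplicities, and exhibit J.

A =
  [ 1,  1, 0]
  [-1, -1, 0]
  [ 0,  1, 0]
J_3(0)

The characteristic polynomial is
  det(x·I − A) = x^3

Eigenvalues and multiplicities (the geometric multiplicity of λ is n − rank(A − λI), which equals the number of Jordan blocks for λ):
  λ = 0: algebraic multiplicity = 3, geometric multiplicity = 1

Determining the block sizes for each eigenvalue:
  λ = 0: one block (gm = 1), so the single block has size am = 3 → block sizes [3]

Assembling the blocks gives a Jordan form
J =
  [0, 1, 0]
  [0, 0, 1]
  [0, 0, 0]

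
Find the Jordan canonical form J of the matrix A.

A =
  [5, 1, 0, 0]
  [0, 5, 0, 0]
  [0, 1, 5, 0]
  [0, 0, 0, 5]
J_2(5) ⊕ J_1(5) ⊕ J_1(5)

The characteristic polynomial is
  det(x·I − A) = x^4 - 20*x^3 + 150*x^2 - 500*x + 625 = (x - 5)^4

Eigenvalues and multiplicities (the geometric multiplicity of λ is n − rank(A − λI), which equals the number of Jordan blocks for λ):
  λ = 5: algebraic multiplicity = 4, geometric multiplicity = 3

Determining the block sizes for each eigenvalue:
  λ = 5: 3 blocks summing to 4 forces exactly one block of size 2 and the rest size 1 → block sizes [2, 1, 1]

Assembling the blocks gives a Jordan form
J =
  [5, 1, 0, 0]
  [0, 5, 0, 0]
  [0, 0, 5, 0]
  [0, 0, 0, 5]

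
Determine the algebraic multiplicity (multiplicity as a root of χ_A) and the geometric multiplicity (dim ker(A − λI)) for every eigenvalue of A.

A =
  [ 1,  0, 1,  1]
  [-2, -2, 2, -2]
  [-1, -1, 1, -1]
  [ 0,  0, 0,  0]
λ = 0: alg = 4, geom = 2

Step 1 — factor the characteristic polynomial to read off the algebraic multiplicities:
  χ_A(x) = x^4

Step 2 — compute geometric multiplicities via the rank-nullity identity g(λ) = n − rank(A − λI):
  rank(A − (0)·I) = 2, so dim ker(A − (0)·I) = n − 2 = 2

Summary:
  λ = 0: algebraic multiplicity = 4, geometric multiplicity = 2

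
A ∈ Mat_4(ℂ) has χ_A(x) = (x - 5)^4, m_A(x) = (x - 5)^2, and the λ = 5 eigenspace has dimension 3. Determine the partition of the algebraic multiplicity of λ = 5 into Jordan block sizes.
Block sizes for λ = 5: [2, 1, 1]

Step 1 — from the characteristic polynomial, algebraic multiplicity of λ = 5 is 4. From dim ker(A − (5)·I) = 3, there are exactly 3 Jordan blocks for λ = 5.
Step 2 — from the minimal polynomial, the factor (x − 5)^2 tells us the largest block for λ = 5 has size 2.
Step 3 — with total size 4, 3 blocks, and largest block 2, the block sizes (in nonincreasing order) are [2, 1, 1].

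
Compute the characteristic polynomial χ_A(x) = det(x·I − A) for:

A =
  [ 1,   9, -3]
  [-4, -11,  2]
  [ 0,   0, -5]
x^3 + 15*x^2 + 75*x + 125

Expanding det(x·I − A) (e.g. by cofactor expansion or by noting that A is similar to its Jordan form J, which has the same characteristic polynomial as A) gives
  χ_A(x) = x^3 + 15*x^2 + 75*x + 125
which factors as (x + 5)^3. The eigenvalues (with algebraic multiplicities) are λ = -5 with multiplicity 3.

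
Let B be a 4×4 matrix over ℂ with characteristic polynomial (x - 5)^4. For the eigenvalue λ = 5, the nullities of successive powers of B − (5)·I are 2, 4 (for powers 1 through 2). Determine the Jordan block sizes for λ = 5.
Block sizes for λ = 5: [2, 2]

From the dimensions of kernels of powers, the number of Jordan blocks of size at least j is d_j − d_{j−1} where d_j = dim ker(N^j) (with d_0 = 0). Computing the differences gives [2, 2].
The number of blocks of size exactly k is (#blocks of size ≥ k) − (#blocks of size ≥ k + 1), so the partition is: 2 block(s) of size 2.
In nonincreasing order the block sizes are [2, 2].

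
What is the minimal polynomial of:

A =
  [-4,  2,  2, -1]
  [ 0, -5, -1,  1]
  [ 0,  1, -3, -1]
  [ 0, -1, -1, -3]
x^3 + 11*x^2 + 40*x + 48

The characteristic polynomial is χ_A(x) = (x + 3)*(x + 4)^3, so the eigenvalues are known. The minimal polynomial is
  m_A(x) = Π_λ (x − λ)^{k_λ}
where k_λ is the size of the *largest* Jordan block for λ (equivalently, the smallest k with (A − λI)^k v = 0 for every generalised eigenvector v of λ).

  λ = -4: largest Jordan block has size 2, contributing (x + 4)^2
  λ = -3: largest Jordan block has size 1, contributing (x + 3)

So m_A(x) = (x + 3)*(x + 4)^2 = x^3 + 11*x^2 + 40*x + 48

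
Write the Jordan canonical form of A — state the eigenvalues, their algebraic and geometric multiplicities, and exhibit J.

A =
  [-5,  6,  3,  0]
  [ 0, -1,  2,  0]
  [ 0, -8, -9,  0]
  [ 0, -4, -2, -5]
J_2(-5) ⊕ J_1(-5) ⊕ J_1(-5)

The characteristic polynomial is
  det(x·I − A) = x^4 + 20*x^3 + 150*x^2 + 500*x + 625 = (x + 5)^4

Eigenvalues and multiplicities (the geometric multiplicity of λ is n − rank(A − λI), which equals the number of Jordan blocks for λ):
  λ = -5: algebraic multiplicity = 4, geometric multiplicity = 3

Determining the block sizes for each eigenvalue:
  λ = -5: 3 blocks summing to 4 forces exactly one block of size 2 and the rest size 1 → block sizes [2, 1, 1]

Assembling the blocks gives a Jordan form
J =
  [-5,  1,  0,  0]
  [ 0, -5,  0,  0]
  [ 0,  0, -5,  0]
  [ 0,  0,  0, -5]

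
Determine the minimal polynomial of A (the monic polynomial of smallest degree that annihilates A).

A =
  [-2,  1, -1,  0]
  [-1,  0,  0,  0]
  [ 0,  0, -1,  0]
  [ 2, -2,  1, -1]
x^3 + 3*x^2 + 3*x + 1

The characteristic polynomial is χ_A(x) = (x + 1)^4, so the eigenvalues are known. The minimal polynomial is
  m_A(x) = Π_λ (x − λ)^{k_λ}
where k_λ is the size of the *largest* Jordan block for λ (equivalently, the smallest k with (A − λI)^k v = 0 for every generalised eigenvector v of λ).

  λ = -1: largest Jordan block has size 3, contributing (x + 1)^3

So m_A(x) = (x + 1)^3 = x^3 + 3*x^2 + 3*x + 1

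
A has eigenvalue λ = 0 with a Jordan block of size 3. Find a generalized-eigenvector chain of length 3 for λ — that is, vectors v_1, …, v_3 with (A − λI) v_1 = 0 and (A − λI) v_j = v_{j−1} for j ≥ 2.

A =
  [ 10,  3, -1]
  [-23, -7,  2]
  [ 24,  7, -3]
A Jordan chain for λ = 0 of length 3:
v_1 = (7, -21, 7)ᵀ
v_2 = (10, -23, 24)ᵀ
v_3 = (1, 0, 0)ᵀ

Let N = A − (0)·I. We want v_3 with N^3 v_3 = 0 but N^2 v_3 ≠ 0; then v_{j-1} := N · v_j for j = 3, …, 2.

Pick v_3 = (1, 0, 0)ᵀ.
Then v_2 = N · v_3 = (10, -23, 24)ᵀ.
Then v_1 = N · v_2 = (7, -21, 7)ᵀ.

Sanity check: (A − (0)·I) v_1 = (0, 0, 0)ᵀ = 0. ✓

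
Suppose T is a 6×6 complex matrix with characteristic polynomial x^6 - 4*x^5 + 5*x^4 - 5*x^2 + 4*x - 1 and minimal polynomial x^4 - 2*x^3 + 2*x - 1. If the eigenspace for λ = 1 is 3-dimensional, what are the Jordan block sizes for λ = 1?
Block sizes for λ = 1: [3, 1, 1]

Step 1 — from the characteristic polynomial, algebraic multiplicity of λ = 1 is 5. From dim ker(T − (1)·I) = 3, there are exactly 3 Jordan blocks for λ = 1.
Step 2 — from the minimal polynomial, the factor (x − 1)^3 tells us the largest block for λ = 1 has size 3.
Step 3 — with total size 5, 3 blocks, and largest block 3, the block sizes (in nonincreasing order) are [3, 1, 1].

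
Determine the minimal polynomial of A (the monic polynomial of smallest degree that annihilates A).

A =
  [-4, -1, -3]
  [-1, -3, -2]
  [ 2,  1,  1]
x^3 + 6*x^2 + 12*x + 8

The characteristic polynomial is χ_A(x) = (x + 2)^3, so the eigenvalues are known. The minimal polynomial is
  m_A(x) = Π_λ (x − λ)^{k_λ}
where k_λ is the size of the *largest* Jordan block for λ (equivalently, the smallest k with (A − λI)^k v = 0 for every generalised eigenvector v of λ).

  λ = -2: largest Jordan block has size 3, contributing (x + 2)^3

So m_A(x) = (x + 2)^3 = x^3 + 6*x^2 + 12*x + 8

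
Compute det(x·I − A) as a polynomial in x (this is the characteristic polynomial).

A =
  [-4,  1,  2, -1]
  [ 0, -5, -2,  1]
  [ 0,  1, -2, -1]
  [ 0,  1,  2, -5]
x^4 + 16*x^3 + 96*x^2 + 256*x + 256

Expanding det(x·I − A) (e.g. by cofactor expansion or by noting that A is similar to its Jordan form J, which has the same characteristic polynomial as A) gives
  χ_A(x) = x^4 + 16*x^3 + 96*x^2 + 256*x + 256
which factors as (x + 4)^4. The eigenvalues (with algebraic multiplicities) are λ = -4 with multiplicity 4.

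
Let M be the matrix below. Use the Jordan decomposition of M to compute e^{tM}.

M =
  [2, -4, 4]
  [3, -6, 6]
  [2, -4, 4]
e^{tM} =
  [2*t + 1, -4*t, 4*t]
  [3*t, 1 - 6*t, 6*t]
  [2*t, -4*t, 4*t + 1]

Strategy: write M = P · J · P⁻¹ where J is a Jordan canonical form, so e^{tM} = P · e^{tJ} · P⁻¹, and e^{tJ} can be computed block-by-block.

M has Jordan form
J =
  [0, 1, 0]
  [0, 0, 0]
  [0, 0, 0]
(up to reordering of blocks).

Per-block formulas:
  For a 1×1 block at λ = 0: exp(t · [0]) = [e^(0t)].
  For a 2×2 Jordan block J_2(0): exp(t · J_2(0)) = e^(0t)·(I + t·N), where N is the 2×2 nilpotent shift.

After assembling e^{tJ} and conjugating by P, we get:

e^{tM} =
  [2*t + 1, -4*t, 4*t]
  [3*t, 1 - 6*t, 6*t]
  [2*t, -4*t, 4*t + 1]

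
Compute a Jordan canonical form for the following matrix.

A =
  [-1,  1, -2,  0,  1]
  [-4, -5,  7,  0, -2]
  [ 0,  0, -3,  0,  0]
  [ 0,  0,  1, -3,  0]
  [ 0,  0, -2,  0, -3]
J_3(-3) ⊕ J_1(-3) ⊕ J_1(-3)

The characteristic polynomial is
  det(x·I − A) = x^5 + 15*x^4 + 90*x^3 + 270*x^2 + 405*x + 243 = (x + 3)^5

Eigenvalues and multiplicities (the geometric multiplicity of λ is n − rank(A − λI), which equals the number of Jordan blocks for λ):
  λ = -3: algebraic multiplicity = 5, geometric multiplicity = 3

Determining the block sizes for each eigenvalue:
  λ = -3: with am = 5 and gm = 3, the partition is not yet determined (e.g. several partitions of 5 into 3 parts exist). Let N = A − (-3)·I. Computing rank(N^1) = 2, rank(N^2) = 1, rank(N^3) = 0; the number of blocks of size ≥ j is rank(N^{j−1}) − rank(N^j), giving [3, 1, 1]. So we have 1 block(s) of size 3, 2 block(s) of size 1 → block sizes [3, 1, 1]

Assembling the blocks gives a Jordan form
J =
  [-3,  1,  0,  0,  0]
  [ 0, -3,  1,  0,  0]
  [ 0,  0, -3,  0,  0]
  [ 0,  0,  0, -3,  0]
  [ 0,  0,  0,  0, -3]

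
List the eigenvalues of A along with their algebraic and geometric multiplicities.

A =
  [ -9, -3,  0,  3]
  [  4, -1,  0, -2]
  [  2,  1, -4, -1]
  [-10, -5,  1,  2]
λ = -3: alg = 4, geom = 2

Step 1 — factor the characteristic polynomial to read off the algebraic multiplicities:
  χ_A(x) = (x + 3)^4

Step 2 — compute geometric multiplicities via the rank-nullity identity g(λ) = n − rank(A − λI):
  rank(A − (-3)·I) = 2, so dim ker(A − (-3)·I) = n − 2 = 2

Summary:
  λ = -3: algebraic multiplicity = 4, geometric multiplicity = 2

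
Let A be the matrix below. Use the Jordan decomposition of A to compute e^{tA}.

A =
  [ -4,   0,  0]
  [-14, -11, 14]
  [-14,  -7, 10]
e^{tA} =
  [exp(-4*t), 0, 0]
  [-2*exp(3*t) + 2*exp(-4*t), -exp(3*t) + 2*exp(-4*t), 2*exp(3*t) - 2*exp(-4*t)]
  [-2*exp(3*t) + 2*exp(-4*t), -exp(3*t) + exp(-4*t), 2*exp(3*t) - exp(-4*t)]

Strategy: write A = P · J · P⁻¹ where J is a Jordan canonical form, so e^{tA} = P · e^{tJ} · P⁻¹, and e^{tJ} can be computed block-by-block.

A has Jordan form
J =
  [-4,  0, 0]
  [ 0, -4, 0]
  [ 0,  0, 3]
(up to reordering of blocks).

Per-block formulas:
  For a 1×1 block at λ = 3: exp(t · [3]) = [e^(3t)].
  For a 1×1 block at λ = -4: exp(t · [-4]) = [e^(-4t)].

After assembling e^{tJ} and conjugating by P, we get:

e^{tA} =
  [exp(-4*t), 0, 0]
  [-2*exp(3*t) + 2*exp(-4*t), -exp(3*t) + 2*exp(-4*t), 2*exp(3*t) - 2*exp(-4*t)]
  [-2*exp(3*t) + 2*exp(-4*t), -exp(3*t) + exp(-4*t), 2*exp(3*t) - exp(-4*t)]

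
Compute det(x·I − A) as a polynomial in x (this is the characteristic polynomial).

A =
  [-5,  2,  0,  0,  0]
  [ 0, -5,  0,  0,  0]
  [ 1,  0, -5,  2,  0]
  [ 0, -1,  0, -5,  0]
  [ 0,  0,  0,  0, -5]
x^5 + 25*x^4 + 250*x^3 + 1250*x^2 + 3125*x + 3125

Expanding det(x·I − A) (e.g. by cofactor expansion or by noting that A is similar to its Jordan form J, which has the same characteristic polynomial as A) gives
  χ_A(x) = x^5 + 25*x^4 + 250*x^3 + 1250*x^2 + 3125*x + 3125
which factors as (x + 5)^5. The eigenvalues (with algebraic multiplicities) are λ = -5 with multiplicity 5.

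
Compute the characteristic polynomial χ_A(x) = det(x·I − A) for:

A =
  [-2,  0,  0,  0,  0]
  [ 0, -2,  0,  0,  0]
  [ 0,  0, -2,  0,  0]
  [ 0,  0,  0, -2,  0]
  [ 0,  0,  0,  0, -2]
x^5 + 10*x^4 + 40*x^3 + 80*x^2 + 80*x + 32

Expanding det(x·I − A) (e.g. by cofactor expansion or by noting that A is similar to its Jordan form J, which has the same characteristic polynomial as A) gives
  χ_A(x) = x^5 + 10*x^4 + 40*x^3 + 80*x^2 + 80*x + 32
which factors as (x + 2)^5. The eigenvalues (with algebraic multiplicities) are λ = -2 with multiplicity 5.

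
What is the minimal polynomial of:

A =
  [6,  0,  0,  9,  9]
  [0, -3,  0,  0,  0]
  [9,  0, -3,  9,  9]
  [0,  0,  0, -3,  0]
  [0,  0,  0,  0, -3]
x^2 - 3*x - 18

The characteristic polynomial is χ_A(x) = (x - 6)*(x + 3)^4, so the eigenvalues are known. The minimal polynomial is
  m_A(x) = Π_λ (x − λ)^{k_λ}
where k_λ is the size of the *largest* Jordan block for λ (equivalently, the smallest k with (A − λI)^k v = 0 for every generalised eigenvector v of λ).

  λ = -3: largest Jordan block has size 1, contributing (x + 3)
  λ = 6: largest Jordan block has size 1, contributing (x − 6)

So m_A(x) = (x - 6)*(x + 3) = x^2 - 3*x - 18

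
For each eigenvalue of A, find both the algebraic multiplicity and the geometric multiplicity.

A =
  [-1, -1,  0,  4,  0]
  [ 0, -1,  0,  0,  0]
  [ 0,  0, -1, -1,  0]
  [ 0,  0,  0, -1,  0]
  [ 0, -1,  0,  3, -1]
λ = -1: alg = 5, geom = 3

Step 1 — factor the characteristic polynomial to read off the algebraic multiplicities:
  χ_A(x) = (x + 1)^5

Step 2 — compute geometric multiplicities via the rank-nullity identity g(λ) = n − rank(A − λI):
  rank(A − (-1)·I) = 2, so dim ker(A − (-1)·I) = n − 2 = 3

Summary:
  λ = -1: algebraic multiplicity = 5, geometric multiplicity = 3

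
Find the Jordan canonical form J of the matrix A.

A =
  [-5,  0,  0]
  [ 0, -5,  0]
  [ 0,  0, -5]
J_1(-5) ⊕ J_1(-5) ⊕ J_1(-5)

The characteristic polynomial is
  det(x·I − A) = x^3 + 15*x^2 + 75*x + 125 = (x + 5)^3

Eigenvalues and multiplicities (the geometric multiplicity of λ is n − rank(A − λI), which equals the number of Jordan blocks for λ):
  λ = -5: algebraic multiplicity = 3, geometric multiplicity = 3

Determining the block sizes for each eigenvalue:
  λ = -5: gm = am = 3, so every block has size 1 → block sizes [1, 1, 1]

Assembling the blocks gives a Jordan form
J =
  [-5,  0,  0]
  [ 0, -5,  0]
  [ 0,  0, -5]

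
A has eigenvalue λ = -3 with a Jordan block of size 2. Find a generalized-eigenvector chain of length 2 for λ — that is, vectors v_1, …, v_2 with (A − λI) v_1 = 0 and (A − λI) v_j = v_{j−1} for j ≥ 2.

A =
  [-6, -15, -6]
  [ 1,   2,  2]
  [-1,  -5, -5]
A Jordan chain for λ = -3 of length 2:
v_1 = (-3, 1, -1)ᵀ
v_2 = (1, 0, 0)ᵀ

Let N = A − (-3)·I. We want v_2 with N^2 v_2 = 0 but N^1 v_2 ≠ 0; then v_{j-1} := N · v_j for j = 2, …, 2.

Pick v_2 = (1, 0, 0)ᵀ.
Then v_1 = N · v_2 = (-3, 1, -1)ᵀ.

Sanity check: (A − (-3)·I) v_1 = (0, 0, 0)ᵀ = 0. ✓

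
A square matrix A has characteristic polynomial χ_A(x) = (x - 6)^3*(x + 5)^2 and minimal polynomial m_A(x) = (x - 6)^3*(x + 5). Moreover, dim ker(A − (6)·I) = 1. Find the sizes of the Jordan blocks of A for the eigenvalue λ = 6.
Block sizes for λ = 6: [3]

Step 1 — from the characteristic polynomial, algebraic multiplicity of λ = 6 is 3. From dim ker(A − (6)·I) = 1, there are exactly 1 Jordan blocks for λ = 6.
Step 2 — from the minimal polynomial, the factor (x − 6)^3 tells us the largest block for λ = 6 has size 3.
Step 3 — with total size 3, 1 blocks, and largest block 3, the block sizes (in nonincreasing order) are [3].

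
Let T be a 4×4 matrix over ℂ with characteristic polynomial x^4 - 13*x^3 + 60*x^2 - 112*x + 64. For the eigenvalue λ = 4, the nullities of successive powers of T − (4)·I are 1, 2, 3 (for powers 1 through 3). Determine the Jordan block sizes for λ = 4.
Block sizes for λ = 4: [3]

From the dimensions of kernels of powers, the number of Jordan blocks of size at least j is d_j − d_{j−1} where d_j = dim ker(N^j) (with d_0 = 0). Computing the differences gives [1, 1, 1].
The number of blocks of size exactly k is (#blocks of size ≥ k) − (#blocks of size ≥ k + 1), so the partition is: 1 block(s) of size 3.
In nonincreasing order the block sizes are [3].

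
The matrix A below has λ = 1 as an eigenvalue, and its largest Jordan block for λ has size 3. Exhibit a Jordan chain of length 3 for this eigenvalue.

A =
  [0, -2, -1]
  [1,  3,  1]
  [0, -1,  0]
A Jordan chain for λ = 1 of length 3:
v_1 = (-1, 1, -1)ᵀ
v_2 = (-1, 1, 0)ᵀ
v_3 = (1, 0, 0)ᵀ

Let N = A − (1)·I. We want v_3 with N^3 v_3 = 0 but N^2 v_3 ≠ 0; then v_{j-1} := N · v_j for j = 3, …, 2.

Pick v_3 = (1, 0, 0)ᵀ.
Then v_2 = N · v_3 = (-1, 1, 0)ᵀ.
Then v_1 = N · v_2 = (-1, 1, -1)ᵀ.

Sanity check: (A − (1)·I) v_1 = (0, 0, 0)ᵀ = 0. ✓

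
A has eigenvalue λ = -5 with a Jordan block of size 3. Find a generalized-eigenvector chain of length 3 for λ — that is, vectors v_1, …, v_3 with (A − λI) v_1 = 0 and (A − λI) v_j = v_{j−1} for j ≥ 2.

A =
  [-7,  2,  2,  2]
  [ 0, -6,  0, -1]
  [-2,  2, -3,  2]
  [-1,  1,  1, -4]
A Jordan chain for λ = -5 of length 3:
v_1 = (-2, 1, -2, -1)ᵀ
v_2 = (-2, 0, -2, -1)ᵀ
v_3 = (1, 0, 0, 0)ᵀ

Let N = A − (-5)·I. We want v_3 with N^3 v_3 = 0 but N^2 v_3 ≠ 0; then v_{j-1} := N · v_j for j = 3, …, 2.

Pick v_3 = (1, 0, 0, 0)ᵀ.
Then v_2 = N · v_3 = (-2, 0, -2, -1)ᵀ.
Then v_1 = N · v_2 = (-2, 1, -2, -1)ᵀ.

Sanity check: (A − (-5)·I) v_1 = (0, 0, 0, 0)ᵀ = 0. ✓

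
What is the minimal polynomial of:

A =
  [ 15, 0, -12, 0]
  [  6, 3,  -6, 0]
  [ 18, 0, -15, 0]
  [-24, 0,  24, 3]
x^2 - 9

The characteristic polynomial is χ_A(x) = (x - 3)^3*(x + 3), so the eigenvalues are known. The minimal polynomial is
  m_A(x) = Π_λ (x − λ)^{k_λ}
where k_λ is the size of the *largest* Jordan block for λ (equivalently, the smallest k with (A − λI)^k v = 0 for every generalised eigenvector v of λ).

  λ = -3: largest Jordan block has size 1, contributing (x + 3)
  λ = 3: largest Jordan block has size 1, contributing (x − 3)

So m_A(x) = (x - 3)*(x + 3) = x^2 - 9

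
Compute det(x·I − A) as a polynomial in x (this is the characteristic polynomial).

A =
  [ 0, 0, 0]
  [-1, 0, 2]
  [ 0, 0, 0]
x^3

Expanding det(x·I − A) (e.g. by cofactor expansion or by noting that A is similar to its Jordan form J, which has the same characteristic polynomial as A) gives
  χ_A(x) = x^3
which factors as x^3. The eigenvalues (with algebraic multiplicities) are λ = 0 with multiplicity 3.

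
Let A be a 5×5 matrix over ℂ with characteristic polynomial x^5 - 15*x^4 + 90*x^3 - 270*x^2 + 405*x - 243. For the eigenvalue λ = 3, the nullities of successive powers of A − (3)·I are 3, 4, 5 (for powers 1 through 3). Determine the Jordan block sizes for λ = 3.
Block sizes for λ = 3: [3, 1, 1]

From the dimensions of kernels of powers, the number of Jordan blocks of size at least j is d_j − d_{j−1} where d_j = dim ker(N^j) (with d_0 = 0). Computing the differences gives [3, 1, 1].
The number of blocks of size exactly k is (#blocks of size ≥ k) − (#blocks of size ≥ k + 1), so the partition is: 2 block(s) of size 1, 1 block(s) of size 3.
In nonincreasing order the block sizes are [3, 1, 1].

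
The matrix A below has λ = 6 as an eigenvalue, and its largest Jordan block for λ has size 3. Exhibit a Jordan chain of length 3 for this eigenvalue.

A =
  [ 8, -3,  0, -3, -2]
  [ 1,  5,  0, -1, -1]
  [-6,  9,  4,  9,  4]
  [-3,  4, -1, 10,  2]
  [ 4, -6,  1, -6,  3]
A Jordan chain for λ = 6 of length 3:
v_1 = (2, 0, -2, 0, 2)ᵀ
v_2 = (2, 1, -6, -3, 4)ᵀ
v_3 = (1, 0, 0, 0, 0)ᵀ

Let N = A − (6)·I. We want v_3 with N^3 v_3 = 0 but N^2 v_3 ≠ 0; then v_{j-1} := N · v_j for j = 3, …, 2.

Pick v_3 = (1, 0, 0, 0, 0)ᵀ.
Then v_2 = N · v_3 = (2, 1, -6, -3, 4)ᵀ.
Then v_1 = N · v_2 = (2, 0, -2, 0, 2)ᵀ.

Sanity check: (A − (6)·I) v_1 = (0, 0, 0, 0, 0)ᵀ = 0. ✓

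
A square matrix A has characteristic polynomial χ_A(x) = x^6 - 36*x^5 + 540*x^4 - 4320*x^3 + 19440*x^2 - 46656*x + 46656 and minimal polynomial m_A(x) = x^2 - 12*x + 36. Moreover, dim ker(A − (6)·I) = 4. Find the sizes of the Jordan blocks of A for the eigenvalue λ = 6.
Block sizes for λ = 6: [2, 2, 1, 1]

Step 1 — from the characteristic polynomial, algebraic multiplicity of λ = 6 is 6. From dim ker(A − (6)·I) = 4, there are exactly 4 Jordan blocks for λ = 6.
Step 2 — from the minimal polynomial, the factor (x − 6)^2 tells us the largest block for λ = 6 has size 2.
Step 3 — with total size 6, 4 blocks, and largest block 2, the block sizes (in nonincreasing order) are [2, 2, 1, 1].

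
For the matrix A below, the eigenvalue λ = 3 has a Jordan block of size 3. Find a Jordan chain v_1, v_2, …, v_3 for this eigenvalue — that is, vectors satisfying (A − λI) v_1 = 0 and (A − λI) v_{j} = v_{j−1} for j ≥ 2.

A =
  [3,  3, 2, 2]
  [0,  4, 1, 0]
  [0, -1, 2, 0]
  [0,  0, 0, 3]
A Jordan chain for λ = 3 of length 3:
v_1 = (1, 0, 0, 0)ᵀ
v_2 = (3, 1, -1, 0)ᵀ
v_3 = (0, 1, 0, 0)ᵀ

Let N = A − (3)·I. We want v_3 with N^3 v_3 = 0 but N^2 v_3 ≠ 0; then v_{j-1} := N · v_j for j = 3, …, 2.

Pick v_3 = (0, 1, 0, 0)ᵀ.
Then v_2 = N · v_3 = (3, 1, -1, 0)ᵀ.
Then v_1 = N · v_2 = (1, 0, 0, 0)ᵀ.

Sanity check: (A − (3)·I) v_1 = (0, 0, 0, 0)ᵀ = 0. ✓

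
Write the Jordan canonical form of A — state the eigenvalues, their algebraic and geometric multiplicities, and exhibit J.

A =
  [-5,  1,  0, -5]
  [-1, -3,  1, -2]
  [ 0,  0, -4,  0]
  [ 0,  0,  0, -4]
J_3(-4) ⊕ J_1(-4)

The characteristic polynomial is
  det(x·I − A) = x^4 + 16*x^3 + 96*x^2 + 256*x + 256 = (x + 4)^4

Eigenvalues and multiplicities (the geometric multiplicity of λ is n − rank(A − λI), which equals the number of Jordan blocks for λ):
  λ = -4: algebraic multiplicity = 4, geometric multiplicity = 2

Determining the block sizes for each eigenvalue:
  λ = -4: with am = 4 and gm = 2, the partition is not yet determined (e.g. several partitions of 4 into 2 parts exist). Let N = A − (-4)·I. Computing rank(N^1) = 2, rank(N^2) = 1, rank(N^3) = 0; the number of blocks of size ≥ j is rank(N^{j−1}) − rank(N^j), giving [2, 1, 1]. So we have 1 block(s) of size 3, 1 block(s) of size 1 → block sizes [3, 1]

Assembling the blocks gives a Jordan form
J =
  [-4,  1,  0,  0]
  [ 0, -4,  1,  0]
  [ 0,  0, -4,  0]
  [ 0,  0,  0, -4]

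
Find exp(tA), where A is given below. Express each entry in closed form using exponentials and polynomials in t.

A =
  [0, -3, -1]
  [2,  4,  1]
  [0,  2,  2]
e^{tA} =
  [-t^2*exp(2*t) - 2*t*exp(2*t) + exp(2*t), -t^2*exp(2*t) - 3*t*exp(2*t), -t^2*exp(2*t)/2 - t*exp(2*t)]
  [2*t*exp(2*t), 2*t*exp(2*t) + exp(2*t), t*exp(2*t)]
  [2*t^2*exp(2*t), 2*t^2*exp(2*t) + 2*t*exp(2*t), t^2*exp(2*t) + exp(2*t)]

Strategy: write A = P · J · P⁻¹ where J is a Jordan canonical form, so e^{tA} = P · e^{tJ} · P⁻¹, and e^{tJ} can be computed block-by-block.

A has Jordan form
J =
  [2, 1, 0]
  [0, 2, 1]
  [0, 0, 2]
(up to reordering of blocks).

Per-block formulas:
  For a 3×3 Jordan block J_3(2): exp(t · J_3(2)) = e^(2t)·(I + t·N + (t^2/2)·N^2), where N is the 3×3 nilpotent shift.

After assembling e^{tJ} and conjugating by P, we get:

e^{tA} =
  [-t^2*exp(2*t) - 2*t*exp(2*t) + exp(2*t), -t^2*exp(2*t) - 3*t*exp(2*t), -t^2*exp(2*t)/2 - t*exp(2*t)]
  [2*t*exp(2*t), 2*t*exp(2*t) + exp(2*t), t*exp(2*t)]
  [2*t^2*exp(2*t), 2*t^2*exp(2*t) + 2*t*exp(2*t), t^2*exp(2*t) + exp(2*t)]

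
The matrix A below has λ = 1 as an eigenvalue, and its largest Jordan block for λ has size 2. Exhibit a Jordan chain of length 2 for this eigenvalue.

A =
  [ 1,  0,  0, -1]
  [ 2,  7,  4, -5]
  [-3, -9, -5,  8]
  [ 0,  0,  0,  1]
A Jordan chain for λ = 1 of length 2:
v_1 = (0, 2, -3, 0)ᵀ
v_2 = (1, 0, 0, 0)ᵀ

Let N = A − (1)·I. We want v_2 with N^2 v_2 = 0 but N^1 v_2 ≠ 0; then v_{j-1} := N · v_j for j = 2, …, 2.

Pick v_2 = (1, 0, 0, 0)ᵀ.
Then v_1 = N · v_2 = (0, 2, -3, 0)ᵀ.

Sanity check: (A − (1)·I) v_1 = (0, 0, 0, 0)ᵀ = 0. ✓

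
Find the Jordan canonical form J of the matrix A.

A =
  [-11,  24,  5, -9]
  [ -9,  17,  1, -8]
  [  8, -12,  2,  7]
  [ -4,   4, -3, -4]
J_2(-1) ⊕ J_2(3)

The characteristic polynomial is
  det(x·I − A) = x^4 - 4*x^3 - 2*x^2 + 12*x + 9 = (x - 3)^2*(x + 1)^2

Eigenvalues and multiplicities (the geometric multiplicity of λ is n − rank(A − λI), which equals the number of Jordan blocks for λ):
  λ = -1: algebraic multiplicity = 2, geometric multiplicity = 1
  λ = 3: algebraic multiplicity = 2, geometric multiplicity = 1

Determining the block sizes for each eigenvalue:
  λ = -1: one block (gm = 1), so the single block has size am = 2 → block sizes [2]
  λ = 3: one block (gm = 1), so the single block has size am = 2 → block sizes [2]

Assembling the blocks gives a Jordan form
J =
  [-1,  1, 0, 0]
  [ 0, -1, 0, 0]
  [ 0,  0, 3, 1]
  [ 0,  0, 0, 3]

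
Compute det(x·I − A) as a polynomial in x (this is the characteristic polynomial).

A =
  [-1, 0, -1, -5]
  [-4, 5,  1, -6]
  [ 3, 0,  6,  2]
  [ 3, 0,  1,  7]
x^4 - 17*x^3 + 105*x^2 - 275*x + 250

Expanding det(x·I − A) (e.g. by cofactor expansion or by noting that A is similar to its Jordan form J, which has the same characteristic polynomial as A) gives
  χ_A(x) = x^4 - 17*x^3 + 105*x^2 - 275*x + 250
which factors as (x - 5)^3*(x - 2). The eigenvalues (with algebraic multiplicities) are λ = 2 with multiplicity 1, λ = 5 with multiplicity 3.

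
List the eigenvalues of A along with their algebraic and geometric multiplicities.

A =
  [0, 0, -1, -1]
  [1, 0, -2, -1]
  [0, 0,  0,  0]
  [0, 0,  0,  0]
λ = 0: alg = 4, geom = 2

Step 1 — factor the characteristic polynomial to read off the algebraic multiplicities:
  χ_A(x) = x^4

Step 2 — compute geometric multiplicities via the rank-nullity identity g(λ) = n − rank(A − λI):
  rank(A − (0)·I) = 2, so dim ker(A − (0)·I) = n − 2 = 2

Summary:
  λ = 0: algebraic multiplicity = 4, geometric multiplicity = 2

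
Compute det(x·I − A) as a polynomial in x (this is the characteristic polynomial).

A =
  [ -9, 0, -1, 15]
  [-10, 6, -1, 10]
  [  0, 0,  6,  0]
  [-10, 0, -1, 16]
x^4 - 19*x^3 + 126*x^2 - 324*x + 216

Expanding det(x·I − A) (e.g. by cofactor expansion or by noting that A is similar to its Jordan form J, which has the same characteristic polynomial as A) gives
  χ_A(x) = x^4 - 19*x^3 + 126*x^2 - 324*x + 216
which factors as (x - 6)^3*(x - 1). The eigenvalues (with algebraic multiplicities) are λ = 1 with multiplicity 1, λ = 6 with multiplicity 3.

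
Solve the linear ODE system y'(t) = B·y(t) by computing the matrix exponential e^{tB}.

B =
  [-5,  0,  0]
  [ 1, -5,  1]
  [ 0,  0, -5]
e^{tB} =
  [exp(-5*t), 0, 0]
  [t*exp(-5*t), exp(-5*t), t*exp(-5*t)]
  [0, 0, exp(-5*t)]

Strategy: write B = P · J · P⁻¹ where J is a Jordan canonical form, so e^{tB} = P · e^{tJ} · P⁻¹, and e^{tJ} can be computed block-by-block.

B has Jordan form
J =
  [-5,  1,  0]
  [ 0, -5,  0]
  [ 0,  0, -5]
(up to reordering of blocks).

Per-block formulas:
  For a 1×1 block at λ = -5: exp(t · [-5]) = [e^(-5t)].
  For a 2×2 Jordan block J_2(-5): exp(t · J_2(-5)) = e^(-5t)·(I + t·N), where N is the 2×2 nilpotent shift.

After assembling e^{tJ} and conjugating by P, we get:

e^{tB} =
  [exp(-5*t), 0, 0]
  [t*exp(-5*t), exp(-5*t), t*exp(-5*t)]
  [0, 0, exp(-5*t)]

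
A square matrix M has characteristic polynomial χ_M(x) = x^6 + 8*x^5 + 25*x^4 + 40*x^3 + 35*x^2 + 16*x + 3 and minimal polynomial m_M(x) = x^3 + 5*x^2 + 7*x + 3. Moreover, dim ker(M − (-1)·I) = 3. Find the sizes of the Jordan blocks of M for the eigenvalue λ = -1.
Block sizes for λ = -1: [2, 2, 1]

Step 1 — from the characteristic polynomial, algebraic multiplicity of λ = -1 is 5. From dim ker(M − (-1)·I) = 3, there are exactly 3 Jordan blocks for λ = -1.
Step 2 — from the minimal polynomial, the factor (x + 1)^2 tells us the largest block for λ = -1 has size 2.
Step 3 — with total size 5, 3 blocks, and largest block 2, the block sizes (in nonincreasing order) are [2, 2, 1].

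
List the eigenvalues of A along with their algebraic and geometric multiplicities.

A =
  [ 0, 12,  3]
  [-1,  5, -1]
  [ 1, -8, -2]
λ = -3: alg = 1, geom = 1; λ = 3: alg = 2, geom = 1

Step 1 — factor the characteristic polynomial to read off the algebraic multiplicities:
  χ_A(x) = (x - 3)^2*(x + 3)

Step 2 — compute geometric multiplicities via the rank-nullity identity g(λ) = n − rank(A − λI):
  rank(A − (-3)·I) = 2, so dim ker(A − (-3)·I) = n − 2 = 1
  rank(A − (3)·I) = 2, so dim ker(A − (3)·I) = n − 2 = 1

Summary:
  λ = -3: algebraic multiplicity = 1, geometric multiplicity = 1
  λ = 3: algebraic multiplicity = 2, geometric multiplicity = 1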